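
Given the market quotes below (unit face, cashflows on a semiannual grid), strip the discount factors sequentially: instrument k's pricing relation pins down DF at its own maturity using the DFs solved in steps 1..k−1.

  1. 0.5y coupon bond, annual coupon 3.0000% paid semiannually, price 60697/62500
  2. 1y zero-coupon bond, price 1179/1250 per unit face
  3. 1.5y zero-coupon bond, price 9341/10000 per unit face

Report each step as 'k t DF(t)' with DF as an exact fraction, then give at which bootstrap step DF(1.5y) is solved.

1 1/2 598/625
2 1 1179/1250
3 3/2 9341/10000
DF(1.5y) is solved at step 3

step 1 [0.5y] bond c/2=3/200: DF=(60697/62500 − 3/200·(0))/(1+3/200) = 598/625 ≈ 0.956800
step 2 [1y] zero: DF = P = 1179/1250 ≈ 0.943200
step 3 [1.5y] zero: DF = P = 9341/10000 ≈ 0.934100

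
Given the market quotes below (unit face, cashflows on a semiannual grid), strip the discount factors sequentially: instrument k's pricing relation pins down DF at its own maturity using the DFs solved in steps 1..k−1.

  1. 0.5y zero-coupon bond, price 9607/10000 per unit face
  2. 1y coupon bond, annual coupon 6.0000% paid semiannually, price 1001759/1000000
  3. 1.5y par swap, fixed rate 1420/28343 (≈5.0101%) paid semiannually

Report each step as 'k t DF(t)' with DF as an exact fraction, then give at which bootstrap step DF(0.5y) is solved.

1 1/2 9607/10000
2 1 4723/5000
3 3/2 929/1000
DF(0.5y) is solved at step 1

step 1 [0.5y] zero: DF = P = 9607/10000 ≈ 0.960700
step 2 [1y] bond c/2=3/100: DF=(1001759/1000000 − 3/100·(0.960700))/(1+3/100) = 4723/5000 ≈ 0.944600
step 3 [1.5y] swap r/2=710/28343: DF=(1 − 710/28343·(0.960700+0.944600))/(1+710/28343) = 929/1000 ≈ 0.929000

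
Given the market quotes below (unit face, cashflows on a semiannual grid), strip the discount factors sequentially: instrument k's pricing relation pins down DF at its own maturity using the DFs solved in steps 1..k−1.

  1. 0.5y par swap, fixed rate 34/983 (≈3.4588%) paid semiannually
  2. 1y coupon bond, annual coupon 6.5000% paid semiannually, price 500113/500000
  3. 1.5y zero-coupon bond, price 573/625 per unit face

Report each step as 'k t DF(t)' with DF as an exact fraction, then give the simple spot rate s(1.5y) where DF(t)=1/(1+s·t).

step 1 [0.5y] swap r/2=17/983: DF=(1 − 17/983·(0))/(1+17/983) = 983/1000 ≈ 0.983000
step 2 [1y] bond c/2=13/400: DF=(500113/500000 − 13/400·(0.983000))/(1+13/400) = 4689/5000 ≈ 0.937800
step 3 [1.5y] zero: DF = P = 573/625 ≈ 0.916800

1 1/2 983/1000
2 1 4689/5000
3 3/2 573/625
s(1.5y) = (1/(573/625) − 1)/(3/2) = 104/1719 ≈ 6.0500%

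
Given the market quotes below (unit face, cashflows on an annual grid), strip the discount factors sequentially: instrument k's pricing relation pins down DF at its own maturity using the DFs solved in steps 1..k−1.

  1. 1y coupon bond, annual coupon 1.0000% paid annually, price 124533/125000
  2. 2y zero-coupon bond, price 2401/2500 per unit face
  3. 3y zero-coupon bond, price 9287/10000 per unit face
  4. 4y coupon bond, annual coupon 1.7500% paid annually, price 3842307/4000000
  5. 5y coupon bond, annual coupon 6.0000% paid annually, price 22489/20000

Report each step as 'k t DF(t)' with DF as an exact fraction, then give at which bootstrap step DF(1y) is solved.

step 1 [1y] bond c/1=1/100: DF=(124533/125000 − 1/100·(0))/(1+1/100) = 1233/1250 ≈ 0.986400
step 2 [2y] zero: DF = P = 2401/2500 ≈ 0.960400
step 3 [3y] zero: DF = P = 9287/10000 ≈ 0.928700
step 4 [4y] bond c/1=7/400: DF=(3842307/4000000 − 7/400·(0.986400+0.960400+0.928700))/(1+7/400) = 4473/5000 ≈ 0.894600
step 5 [5y] bond c/1=3/50: DF=(22489/20000 − 3/50·(0.986400+0.960400+0.928700+0.894600))/(1+3/50) = 4237/5000 ≈ 0.847400

1 1 1233/1250
2 2 2401/2500
3 3 9287/10000
4 4 4473/5000
5 5 4237/5000
DF(1y) is solved at step 1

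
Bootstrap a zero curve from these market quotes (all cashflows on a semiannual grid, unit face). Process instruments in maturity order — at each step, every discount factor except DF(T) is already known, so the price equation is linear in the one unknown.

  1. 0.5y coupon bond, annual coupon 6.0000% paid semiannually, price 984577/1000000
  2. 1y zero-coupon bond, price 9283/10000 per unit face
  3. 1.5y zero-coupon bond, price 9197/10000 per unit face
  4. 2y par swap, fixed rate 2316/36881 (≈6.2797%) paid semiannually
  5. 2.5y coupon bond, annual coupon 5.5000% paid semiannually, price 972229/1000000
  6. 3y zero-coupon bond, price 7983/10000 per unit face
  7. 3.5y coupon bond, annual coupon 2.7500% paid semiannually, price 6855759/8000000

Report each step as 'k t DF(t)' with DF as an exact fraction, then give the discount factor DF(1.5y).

1 1/2 9559/10000
2 1 9283/10000
3 3/2 9197/10000
4 2 4421/5000
5 5/2 339/400
6 3 7983/10000
7 7/2 773/1000
DF(1.5y) = 9197/10000 ≈ 0.919700

step 1 [0.5y] bond c/2=3/100: DF=(984577/1000000 − 3/100·(0))/(1+3/100) = 9559/10000 ≈ 0.955900
step 2 [1y] zero: DF = P = 9283/10000 ≈ 0.928300
step 3 [1.5y] zero: DF = P = 9197/10000 ≈ 0.919700
step 4 [2y] swap r/2=1158/36881: DF=(1 − 1158/36881·(0.955900+0.928300+0.919700))/(1+1158/36881) = 4421/5000 ≈ 0.884200
step 5 [2.5y] bond c/2=11/400: DF=(972229/1000000 − 11/400·(0.955900+0.928300+0.919700+0.884200))/(1+11/400) = 339/400 ≈ 0.847500
step 6 [3y] zero: DF = P = 7983/10000 ≈ 0.798300
step 7 [3.5y] bond c/2=11/800: DF=(6855759/8000000 − 11/800·(0.955900+0.928300+0.919700+0.884200+0.847500+0.798300))/(1+11/800) = 773/1000 ≈ 0.773000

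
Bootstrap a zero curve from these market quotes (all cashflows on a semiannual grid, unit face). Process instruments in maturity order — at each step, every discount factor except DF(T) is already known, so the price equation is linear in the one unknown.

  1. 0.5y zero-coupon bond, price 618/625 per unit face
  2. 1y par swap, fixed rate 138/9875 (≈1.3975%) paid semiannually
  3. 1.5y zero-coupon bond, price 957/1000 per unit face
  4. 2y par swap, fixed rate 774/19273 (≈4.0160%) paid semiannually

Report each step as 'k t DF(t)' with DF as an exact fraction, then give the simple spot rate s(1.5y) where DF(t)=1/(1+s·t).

step 1 [0.5y] zero: DF = P = 618/625 ≈ 0.988800
step 2 [1y] swap r/2=69/9875: DF=(1 − 69/9875·(0.988800))/(1+69/9875) = 4931/5000 ≈ 0.986200
step 3 [1.5y] zero: DF = P = 957/1000 ≈ 0.957000
step 4 [2y] swap r/2=387/19273: DF=(1 − 387/19273·(0.988800+0.986200+0.957000))/(1+387/19273) = 4613/5000 ≈ 0.922600

1 1/2 618/625
2 1 4931/5000
3 3/2 957/1000
4 2 4613/5000
s(1.5y) = (1/(957/1000) − 1)/(3/2) = 86/2871 ≈ 2.9955%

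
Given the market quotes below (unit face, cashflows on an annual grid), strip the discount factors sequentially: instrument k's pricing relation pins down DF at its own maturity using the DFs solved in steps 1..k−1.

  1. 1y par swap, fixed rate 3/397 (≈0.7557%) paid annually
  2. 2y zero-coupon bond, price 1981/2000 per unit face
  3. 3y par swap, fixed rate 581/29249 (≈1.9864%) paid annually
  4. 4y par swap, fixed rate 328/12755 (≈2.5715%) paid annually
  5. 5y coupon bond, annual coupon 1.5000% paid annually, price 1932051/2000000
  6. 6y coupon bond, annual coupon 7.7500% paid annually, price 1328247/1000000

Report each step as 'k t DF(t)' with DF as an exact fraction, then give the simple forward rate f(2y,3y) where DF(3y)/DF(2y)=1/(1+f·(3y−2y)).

1 1 397/400
2 2 1981/2000
3 3 9419/10000
4 4 1127/1250
5 5 1119/1250
6 6 8931/10000
f(2y,3y) = ((1981/2000)/(9419/10000) − 1)/(1) = 486/9419 ≈ 5.1598%

step 1 [1y] swap r/1=3/397: DF=(1 − 3/397·(0))/(1+3/397) = 397/400 ≈ 0.992500
step 2 [2y] zero: DF = P = 1981/2000 ≈ 0.990500
step 3 [3y] swap r/1=581/29249: DF=(1 − 581/29249·(0.992500+0.990500))/(1+581/29249) = 9419/10000 ≈ 0.941900
step 4 [4y] swap r/1=328/12755: DF=(1 − 328/12755·(0.992500+0.990500+0.941900))/(1+328/12755) = 1127/1250 ≈ 0.901600
step 5 [5y] bond c/1=3/200: DF=(1932051/2000000 − 3/200·(0.992500+0.990500+0.941900+0.901600))/(1+3/200) = 1119/1250 ≈ 0.895200
step 6 [6y] bond c/1=31/400: DF=(1328247/1000000 − 31/400·(0.992500+0.990500+0.941900+0.901600+0.895200))/(1+31/400) = 8931/10000 ≈ 0.893100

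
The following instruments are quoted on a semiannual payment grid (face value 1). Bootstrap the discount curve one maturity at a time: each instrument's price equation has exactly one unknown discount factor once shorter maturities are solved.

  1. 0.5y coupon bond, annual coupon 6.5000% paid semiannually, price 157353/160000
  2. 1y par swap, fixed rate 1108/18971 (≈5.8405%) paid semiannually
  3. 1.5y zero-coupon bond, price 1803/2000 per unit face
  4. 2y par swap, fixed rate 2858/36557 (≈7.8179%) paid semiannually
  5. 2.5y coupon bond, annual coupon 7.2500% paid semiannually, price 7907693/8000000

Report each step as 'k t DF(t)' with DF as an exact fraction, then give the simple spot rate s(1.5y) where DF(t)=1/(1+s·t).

step 1 [0.5y] bond c/2=13/400: DF=(157353/160000 − 13/400·(0))/(1+13/400) = 381/400 ≈ 0.952500
step 2 [1y] swap r/2=554/18971: DF=(1 − 554/18971·(0.952500))/(1+554/18971) = 4723/5000 ≈ 0.944600
step 3 [1.5y] zero: DF = P = 1803/2000 ≈ 0.901500
step 4 [2y] swap r/2=1429/36557: DF=(1 − 1429/36557·(0.952500+0.944600+0.901500))/(1+1429/36557) = 8571/10000 ≈ 0.857100
step 5 [2.5y] bond c/2=29/800: DF=(7907693/8000000 − 29/800·(0.952500+0.944600+0.901500+0.857100))/(1+29/800) = 413/500 ≈ 0.826000

1 1/2 381/400
2 1 4723/5000
3 3/2 1803/2000
4 2 8571/10000
5 5/2 413/500
s(1.5y) = (1/(1803/2000) − 1)/(3/2) = 394/5409 ≈ 7.2842%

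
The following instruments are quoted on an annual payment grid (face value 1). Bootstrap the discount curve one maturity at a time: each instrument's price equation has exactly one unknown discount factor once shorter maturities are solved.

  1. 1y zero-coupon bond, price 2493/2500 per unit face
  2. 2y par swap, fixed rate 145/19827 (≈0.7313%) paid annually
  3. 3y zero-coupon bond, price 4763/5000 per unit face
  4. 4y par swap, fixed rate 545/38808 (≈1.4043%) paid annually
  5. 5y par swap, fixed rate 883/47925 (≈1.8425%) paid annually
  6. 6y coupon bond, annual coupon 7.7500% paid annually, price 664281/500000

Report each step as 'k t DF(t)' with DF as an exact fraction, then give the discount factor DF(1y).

step 1 [1y] zero: DF = P = 2493/2500 ≈ 0.997200
step 2 [2y] swap r/1=145/19827: DF=(1 − 145/19827·(0.997200))/(1+145/19827) = 1971/2000 ≈ 0.985500
step 3 [3y] zero: DF = P = 4763/5000 ≈ 0.952600
step 4 [4y] swap r/1=545/38808: DF=(1 − 545/38808·(0.997200+0.985500+0.952600))/(1+545/38808) = 1891/2000 ≈ 0.945500
step 5 [5y] swap r/1=883/47925: DF=(1 − 883/47925·(0.997200+0.985500+0.952600+0.945500))/(1+883/47925) = 9117/10000 ≈ 0.911700
step 6 [6y] bond c/1=31/400: DF=(664281/500000 − 31/400·(0.997200+0.985500+0.952600+0.945500+0.911700))/(1+31/400) = 8883/10000 ≈ 0.888300

1 1 2493/2500
2 2 1971/2000
3 3 4763/5000
4 4 1891/2000
5 5 9117/10000
6 6 8883/10000
DF(1y) = 2493/2500 ≈ 0.997200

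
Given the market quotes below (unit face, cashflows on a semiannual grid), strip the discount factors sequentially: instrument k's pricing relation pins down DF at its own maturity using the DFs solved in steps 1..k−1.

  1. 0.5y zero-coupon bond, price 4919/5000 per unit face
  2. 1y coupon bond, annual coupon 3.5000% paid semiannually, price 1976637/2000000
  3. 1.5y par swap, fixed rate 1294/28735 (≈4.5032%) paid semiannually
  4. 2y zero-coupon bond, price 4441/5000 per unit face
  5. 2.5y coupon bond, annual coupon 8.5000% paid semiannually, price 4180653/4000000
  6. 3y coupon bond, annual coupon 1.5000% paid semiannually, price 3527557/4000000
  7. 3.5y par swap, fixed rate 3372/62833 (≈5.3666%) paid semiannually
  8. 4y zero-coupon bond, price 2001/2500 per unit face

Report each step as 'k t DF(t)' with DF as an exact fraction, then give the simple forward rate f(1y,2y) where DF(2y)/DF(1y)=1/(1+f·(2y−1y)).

1 1/2 4919/5000
2 1 1193/1250
3 3/2 9353/10000
4 2 4441/5000
5 5/2 2123/2500
6 3 841/1000
7 7/2 4157/5000
8 4 2001/2500
f(1y,2y) = ((1193/1250)/(4441/5000) − 1)/(1) = 331/4441 ≈ 7.4533%

step 1 [0.5y] zero: DF = P = 4919/5000 ≈ 0.983800
step 2 [1y] bond c/2=7/400: DF=(1976637/2000000 − 7/400·(0.983800))/(1+7/400) = 1193/1250 ≈ 0.954400
step 3 [1.5y] swap r/2=647/28735: DF=(1 − 647/28735·(0.983800+0.954400))/(1+647/28735) = 9353/10000 ≈ 0.935300
step 4 [2y] zero: DF = P = 4441/5000 ≈ 0.888200
step 5 [2.5y] bond c/2=17/400: DF=(4180653/4000000 − 17/400·(0.983800+0.954400+0.935300+0.888200))/(1+17/400) = 2123/2500 ≈ 0.849200
step 6 [3y] bond c/2=3/400: DF=(3527557/4000000 − 3/400·(0.983800+0.954400+0.935300+0.888200+0.849200))/(1+3/400) = 841/1000 ≈ 0.841000
step 7 [3.5y] swap r/2=1686/62833: DF=(1 − 1686/62833·(0.983800+0.954400+0.935300+0.888200+0.849200+0.841000))/(1+1686/62833) = 4157/5000 ≈ 0.831400
step 8 [4y] zero: DF = P = 2001/2500 ≈ 0.800400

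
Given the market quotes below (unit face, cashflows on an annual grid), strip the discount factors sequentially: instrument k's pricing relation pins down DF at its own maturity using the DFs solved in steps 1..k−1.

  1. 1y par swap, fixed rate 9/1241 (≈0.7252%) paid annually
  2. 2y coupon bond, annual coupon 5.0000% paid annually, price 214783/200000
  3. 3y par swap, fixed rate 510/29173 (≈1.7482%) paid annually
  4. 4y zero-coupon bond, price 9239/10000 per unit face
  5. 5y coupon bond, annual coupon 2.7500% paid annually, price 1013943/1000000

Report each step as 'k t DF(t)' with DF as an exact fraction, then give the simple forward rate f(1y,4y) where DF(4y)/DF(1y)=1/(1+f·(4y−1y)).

1 1 1241/1250
2 2 1951/2000
3 3 949/1000
4 4 9239/10000
5 5 221/250
f(1y,4y) = ((1241/1250)/(9239/10000) − 1)/(3) = 689/27717 ≈ 2.4858%

step 1 [1y] swap r/1=9/1241: DF=(1 − 9/1241·(0))/(1+9/1241) = 1241/1250 ≈ 0.992800
step 2 [2y] bond c/1=1/20: DF=(214783/200000 − 1/20·(0.992800))/(1+1/20) = 1951/2000 ≈ 0.975500
step 3 [3y] swap r/1=510/29173: DF=(1 − 510/29173·(0.992800+0.975500))/(1+510/29173) = 949/1000 ≈ 0.949000
step 4 [4y] zero: DF = P = 9239/10000 ≈ 0.923900
step 5 [5y] bond c/1=11/400: DF=(1013943/1000000 − 11/400·(0.992800+0.975500+0.949000+0.923900))/(1+11/400) = 221/250 ≈ 0.884000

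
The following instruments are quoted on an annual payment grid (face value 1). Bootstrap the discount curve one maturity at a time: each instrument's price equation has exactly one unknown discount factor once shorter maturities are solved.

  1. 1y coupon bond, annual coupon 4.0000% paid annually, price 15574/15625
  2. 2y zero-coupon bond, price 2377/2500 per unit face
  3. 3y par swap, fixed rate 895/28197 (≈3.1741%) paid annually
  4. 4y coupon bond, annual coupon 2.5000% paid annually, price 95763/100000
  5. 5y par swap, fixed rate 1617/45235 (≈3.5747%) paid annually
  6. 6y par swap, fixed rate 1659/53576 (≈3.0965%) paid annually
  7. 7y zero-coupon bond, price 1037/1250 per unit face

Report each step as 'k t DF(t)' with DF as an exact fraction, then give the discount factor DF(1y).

step 1 [1y] bond c/1=1/25: DF=(15574/15625 − 1/25·(0))/(1+1/25) = 599/625 ≈ 0.958400
step 2 [2y] zero: DF = P = 2377/2500 ≈ 0.950800
step 3 [3y] swap r/1=895/28197: DF=(1 − 895/28197·(0.958400+0.950800))/(1+895/28197) = 1821/2000 ≈ 0.910500
step 4 [4y] bond c/1=1/40: DF=(95763/100000 − 1/40·(0.958400+0.950800+0.910500))/(1+1/40) = 1731/2000 ≈ 0.865500
step 5 [5y] swap r/1=1617/45235: DF=(1 − 1617/45235·(0.958400+0.950800+0.910500+0.865500))/(1+1617/45235) = 8383/10000 ≈ 0.838300
step 6 [6y] swap r/1=1659/53576: DF=(1 − 1659/53576·(0.958400+0.950800+0.910500+0.865500+0.838300))/(1+1659/53576) = 8341/10000 ≈ 0.834100
step 7 [7y] zero: DF = P = 1037/1250 ≈ 0.829600

1 1 599/625
2 2 2377/2500
3 3 1821/2000
4 4 1731/2000
5 5 8383/10000
6 6 8341/10000
7 7 1037/1250
DF(1y) = 599/625 ≈ 0.958400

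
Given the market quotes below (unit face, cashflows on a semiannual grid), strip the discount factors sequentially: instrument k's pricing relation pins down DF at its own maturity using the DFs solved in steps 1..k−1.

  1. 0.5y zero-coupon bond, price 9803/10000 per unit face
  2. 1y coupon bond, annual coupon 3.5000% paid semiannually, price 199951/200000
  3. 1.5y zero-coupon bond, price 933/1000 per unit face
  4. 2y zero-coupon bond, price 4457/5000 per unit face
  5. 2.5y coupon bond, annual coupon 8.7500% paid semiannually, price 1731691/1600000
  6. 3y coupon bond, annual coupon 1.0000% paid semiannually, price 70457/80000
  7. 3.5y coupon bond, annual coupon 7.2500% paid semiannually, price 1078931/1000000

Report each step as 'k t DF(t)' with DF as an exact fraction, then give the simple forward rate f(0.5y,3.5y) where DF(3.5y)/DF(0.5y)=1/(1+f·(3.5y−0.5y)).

step 1 [0.5y] zero: DF = P = 9803/10000 ≈ 0.980300
step 2 [1y] bond c/2=7/400: DF=(199951/200000 − 7/400·(0.980300))/(1+7/400) = 9657/10000 ≈ 0.965700
step 3 [1.5y] zero: DF = P = 933/1000 ≈ 0.933000
step 4 [2y] zero: DF = P = 4457/5000 ≈ 0.891400
step 5 [2.5y] bond c/2=7/160: DF=(1731691/1600000 − 7/160·(0.980300+0.965700+0.933000+0.891400))/(1+7/160) = 8789/10000 ≈ 0.878900
step 6 [3y] bond c/2=1/200: DF=(70457/80000 − 1/200·(0.980300+0.965700+0.933000+0.891400+0.878900))/(1+1/200) = 2133/2500 ≈ 0.853200
step 7 [3.5y] bond c/2=29/800: DF=(1078931/1000000 − 29/800·(0.980300+0.965700+0.933000+0.891400+0.878900+0.853200))/(1+29/800) = 8487/10000 ≈ 0.848700

1 1/2 9803/10000
2 1 9657/10000
3 3/2 933/1000
4 2 4457/5000
5 5/2 8789/10000
6 3 2133/2500
7 7/2 8487/10000
f(0.5y,3.5y) = ((9803/10000)/(8487/10000) − 1)/(3) = 1316/25461 ≈ 5.1687%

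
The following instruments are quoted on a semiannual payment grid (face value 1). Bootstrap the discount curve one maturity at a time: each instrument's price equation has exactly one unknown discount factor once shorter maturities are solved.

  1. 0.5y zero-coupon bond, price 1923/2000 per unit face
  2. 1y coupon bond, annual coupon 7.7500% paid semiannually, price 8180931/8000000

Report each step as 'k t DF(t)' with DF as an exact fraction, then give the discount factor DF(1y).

step 1 [0.5y] zero: DF = P = 1923/2000 ≈ 0.961500
step 2 [1y] bond c/2=31/800: DF=(8180931/8000000 − 31/800·(0.961500))/(1+31/800) = 4743/5000 ≈ 0.948600

1 1/2 1923/2000
2 1 4743/5000
DF(1y) = 4743/5000 ≈ 0.948600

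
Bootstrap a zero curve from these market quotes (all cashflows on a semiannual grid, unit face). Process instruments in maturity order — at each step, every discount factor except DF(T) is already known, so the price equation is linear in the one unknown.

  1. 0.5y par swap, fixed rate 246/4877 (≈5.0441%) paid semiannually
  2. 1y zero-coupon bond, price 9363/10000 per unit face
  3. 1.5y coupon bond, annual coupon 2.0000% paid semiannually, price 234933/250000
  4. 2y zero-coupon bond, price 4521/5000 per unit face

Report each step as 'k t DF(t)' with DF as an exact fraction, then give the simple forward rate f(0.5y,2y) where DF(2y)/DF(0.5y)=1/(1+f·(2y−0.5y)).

step 1 [0.5y] swap r/2=123/4877: DF=(1 − 123/4877·(0))/(1+123/4877) = 4877/5000 ≈ 0.975400
step 2 [1y] zero: DF = P = 9363/10000 ≈ 0.936300
step 3 [1.5y] bond c/2=1/100: DF=(234933/250000 − 1/100·(0.975400+0.936300))/(1+1/100) = 1823/2000 ≈ 0.911500
step 4 [2y] zero: DF = P = 4521/5000 ≈ 0.904200

1 1/2 4877/5000
2 1 9363/10000
3 3/2 1823/2000
4 2 4521/5000
f(0.5y,2y) = ((4877/5000)/(4521/5000) − 1)/(3/2) = 712/13563 ≈ 5.2496%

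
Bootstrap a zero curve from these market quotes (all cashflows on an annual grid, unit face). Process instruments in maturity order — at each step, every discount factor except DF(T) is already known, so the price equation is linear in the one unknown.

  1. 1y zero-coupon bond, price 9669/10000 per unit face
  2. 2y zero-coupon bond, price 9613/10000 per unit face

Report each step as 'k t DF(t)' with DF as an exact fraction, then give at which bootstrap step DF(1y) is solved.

step 1 [1y] zero: DF = P = 9669/10000 ≈ 0.966900
step 2 [2y] zero: DF = P = 9613/10000 ≈ 0.961300

1 1 9669/10000
2 2 9613/10000
DF(1y) is solved at step 1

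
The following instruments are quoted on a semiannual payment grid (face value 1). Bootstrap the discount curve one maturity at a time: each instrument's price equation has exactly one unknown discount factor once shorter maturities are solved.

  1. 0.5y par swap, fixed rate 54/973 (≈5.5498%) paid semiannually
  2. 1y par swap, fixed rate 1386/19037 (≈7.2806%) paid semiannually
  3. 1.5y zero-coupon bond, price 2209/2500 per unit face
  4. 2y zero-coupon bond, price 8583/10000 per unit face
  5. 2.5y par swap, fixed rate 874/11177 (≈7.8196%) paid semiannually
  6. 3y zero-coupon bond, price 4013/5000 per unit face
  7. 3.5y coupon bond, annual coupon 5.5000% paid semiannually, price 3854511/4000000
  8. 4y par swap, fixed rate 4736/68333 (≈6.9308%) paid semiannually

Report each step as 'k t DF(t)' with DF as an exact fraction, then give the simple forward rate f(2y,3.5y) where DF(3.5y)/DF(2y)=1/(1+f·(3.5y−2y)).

step 1 [0.5y] swap r/2=27/973: DF=(1 − 27/973·(0))/(1+27/973) = 973/1000 ≈ 0.973000
step 2 [1y] swap r/2=693/19037: DF=(1 − 693/19037·(0.973000))/(1+693/19037) = 9307/10000 ≈ 0.930700
step 3 [1.5y] zero: DF = P = 2209/2500 ≈ 0.883600
step 4 [2y] zero: DF = P = 8583/10000 ≈ 0.858300
step 5 [2.5y] swap r/2=437/11177: DF=(1 − 437/11177·(0.973000+0.930700+0.883600+0.858300))/(1+437/11177) = 2063/2500 ≈ 0.825200
step 6 [3y] zero: DF = P = 4013/5000 ≈ 0.802600
step 7 [3.5y] bond c/2=11/400: DF=(3854511/4000000 − 11/400·(0.973000+0.930700+0.883600+0.858300+0.825200+0.802600))/(1+11/400) = 7967/10000 ≈ 0.796700
step 8 [4y] swap r/2=2368/68333: DF=(1 − 2368/68333·(0.973000+0.930700+0.883600+0.858300+0.825200+0.802600+0.796700))/(1+2368/68333) = 477/625 ≈ 0.763200

1 1/2 973/1000
2 1 9307/10000
3 3/2 2209/2500
4 2 8583/10000
5 5/2 2063/2500
6 3 4013/5000
7 7/2 7967/10000
8 4 477/625
f(2y,3.5y) = ((8583/10000)/(7967/10000) − 1)/(3/2) = 1232/23901 ≈ 5.1546%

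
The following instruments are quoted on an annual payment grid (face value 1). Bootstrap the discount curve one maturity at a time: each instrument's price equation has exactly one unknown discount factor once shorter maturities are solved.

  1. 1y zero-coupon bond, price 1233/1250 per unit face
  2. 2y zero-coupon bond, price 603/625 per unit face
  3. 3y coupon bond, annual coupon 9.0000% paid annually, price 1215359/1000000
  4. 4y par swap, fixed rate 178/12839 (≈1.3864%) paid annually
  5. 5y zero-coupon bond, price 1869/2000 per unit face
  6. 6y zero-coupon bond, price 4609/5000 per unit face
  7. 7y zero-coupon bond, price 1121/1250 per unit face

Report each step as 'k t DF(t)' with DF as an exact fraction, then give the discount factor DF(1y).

1 1 1233/1250
2 2 603/625
3 3 9539/10000
4 4 4733/5000
5 5 1869/2000
6 6 4609/5000
7 7 1121/1250
DF(1y) = 1233/1250 ≈ 0.986400

step 1 [1y] zero: DF = P = 1233/1250 ≈ 0.986400
step 2 [2y] zero: DF = P = 603/625 ≈ 0.964800
step 3 [3y] bond c/1=9/100: DF=(1215359/1000000 − 9/100·(0.986400+0.964800))/(1+9/100) = 9539/10000 ≈ 0.953900
step 4 [4y] swap r/1=178/12839: DF=(1 − 178/12839·(0.986400+0.964800+0.953900))/(1+178/12839) = 4733/5000 ≈ 0.946600
step 5 [5y] zero: DF = P = 1869/2000 ≈ 0.934500
step 6 [6y] zero: DF = P = 4609/5000 ≈ 0.921800
step 7 [7y] zero: DF = P = 1121/1250 ≈ 0.896800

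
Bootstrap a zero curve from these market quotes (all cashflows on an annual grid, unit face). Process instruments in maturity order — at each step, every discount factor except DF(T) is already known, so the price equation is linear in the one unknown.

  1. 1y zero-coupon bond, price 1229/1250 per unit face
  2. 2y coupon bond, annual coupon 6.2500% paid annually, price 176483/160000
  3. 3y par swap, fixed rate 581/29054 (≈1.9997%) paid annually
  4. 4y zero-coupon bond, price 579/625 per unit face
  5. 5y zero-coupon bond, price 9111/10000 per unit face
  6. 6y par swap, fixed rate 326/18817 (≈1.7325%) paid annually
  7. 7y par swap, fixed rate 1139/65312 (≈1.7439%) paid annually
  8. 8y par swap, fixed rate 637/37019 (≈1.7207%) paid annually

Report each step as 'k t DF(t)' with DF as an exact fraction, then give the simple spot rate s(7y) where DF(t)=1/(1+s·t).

step 1 [1y] zero: DF = P = 1229/1250 ≈ 0.983200
step 2 [2y] bond c/1=1/16: DF=(176483/160000 − 1/16·(0.983200))/(1+1/16) = 9803/10000 ≈ 0.980300
step 3 [3y] swap r/1=581/29054: DF=(1 − 581/29054·(0.983200+0.980300))/(1+581/29054) = 9419/10000 ≈ 0.941900
step 4 [4y] zero: DF = P = 579/625 ≈ 0.926400
step 5 [5y] zero: DF = P = 9111/10000 ≈ 0.911100
step 6 [6y] swap r/1=326/18817: DF=(1 − 326/18817·(0.983200+0.980300+0.941900+0.926400+0.911100))/(1+326/18817) = 4511/5000 ≈ 0.902200
step 7 [7y] swap r/1=1139/65312: DF=(1 − 1139/65312·(0.983200+0.980300+0.941900+0.926400+0.911100+0.902200))/(1+1139/65312) = 8861/10000 ≈ 0.886100
step 8 [8y] swap r/1=637/37019: DF=(1 − 637/37019·(0.983200+0.980300+0.941900+0.926400+0.911100+0.902200+0.886100))/(1+637/37019) = 4363/5000 ≈ 0.872600

1 1 1229/1250
2 2 9803/10000
3 3 9419/10000
4 4 579/625
5 5 9111/10000
6 6 4511/5000
7 7 8861/10000
8 8 4363/5000
s(7y) = (1/(8861/10000) − 1)/(7) = 1139/62027 ≈ 1.8363%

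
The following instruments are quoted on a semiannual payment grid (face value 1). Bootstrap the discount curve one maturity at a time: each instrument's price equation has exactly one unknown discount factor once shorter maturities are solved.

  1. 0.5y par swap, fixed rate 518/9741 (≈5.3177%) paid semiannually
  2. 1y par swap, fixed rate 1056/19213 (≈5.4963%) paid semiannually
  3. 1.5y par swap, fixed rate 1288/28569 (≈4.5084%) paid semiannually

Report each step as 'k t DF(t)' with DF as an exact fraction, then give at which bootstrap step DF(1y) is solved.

1 1/2 9741/10000
2 1 592/625
3 3/2 2339/2500
DF(1y) is solved at step 2

step 1 [0.5y] swap r/2=259/9741: DF=(1 − 259/9741·(0))/(1+259/9741) = 9741/10000 ≈ 0.974100
step 2 [1y] swap r/2=528/19213: DF=(1 − 528/19213·(0.974100))/(1+528/19213) = 592/625 ≈ 0.947200
step 3 [1.5y] swap r/2=644/28569: DF=(1 − 644/28569·(0.974100+0.947200))/(1+644/28569) = 2339/2500 ≈ 0.935600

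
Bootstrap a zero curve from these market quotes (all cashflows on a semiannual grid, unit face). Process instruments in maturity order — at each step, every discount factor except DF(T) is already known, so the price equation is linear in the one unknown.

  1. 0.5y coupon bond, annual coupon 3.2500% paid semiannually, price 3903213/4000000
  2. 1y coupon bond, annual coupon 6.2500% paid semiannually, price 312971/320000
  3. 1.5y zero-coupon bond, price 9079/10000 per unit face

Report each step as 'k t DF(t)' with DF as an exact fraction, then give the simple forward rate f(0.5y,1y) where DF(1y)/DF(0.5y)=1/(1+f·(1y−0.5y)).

step 1 [0.5y] bond c/2=13/800: DF=(3903213/4000000 − 13/800·(0))/(1+13/800) = 4801/5000 ≈ 0.960200
step 2 [1y] bond c/2=1/32: DF=(312971/320000 − 1/32·(0.960200))/(1+1/32) = 9193/10000 ≈ 0.919300
step 3 [1.5y] zero: DF = P = 9079/10000 ≈ 0.907900

1 1/2 4801/5000
2 1 9193/10000
3 3/2 9079/10000
f(0.5y,1y) = ((4801/5000)/(9193/10000) − 1)/(1/2) = 818/9193 ≈ 8.8981%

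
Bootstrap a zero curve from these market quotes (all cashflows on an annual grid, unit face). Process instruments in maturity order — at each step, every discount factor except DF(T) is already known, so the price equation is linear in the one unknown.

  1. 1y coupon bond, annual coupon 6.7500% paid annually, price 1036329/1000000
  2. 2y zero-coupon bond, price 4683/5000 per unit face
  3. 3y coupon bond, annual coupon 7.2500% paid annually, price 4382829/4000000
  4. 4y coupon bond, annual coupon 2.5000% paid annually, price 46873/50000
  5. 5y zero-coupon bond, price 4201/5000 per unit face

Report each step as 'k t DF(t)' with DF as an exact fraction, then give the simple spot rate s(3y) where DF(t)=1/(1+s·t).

1 1 2427/2500
2 2 4683/5000
3 3 8927/10000
4 4 8463/10000
5 5 4201/5000
s(3y) = (1/(8927/10000) − 1)/(3) = 1073/26781 ≈ 4.0066%

step 1 [1y] bond c/1=27/400: DF=(1036329/1000000 − 27/400·(0))/(1+27/400) = 2427/2500 ≈ 0.970800
step 2 [2y] zero: DF = P = 4683/5000 ≈ 0.936600
step 3 [3y] bond c/1=29/400: DF=(4382829/4000000 − 29/400·(0.970800+0.936600))/(1+29/400) = 8927/10000 ≈ 0.892700
step 4 [4y] bond c/1=1/40: DF=(46873/50000 − 1/40·(0.970800+0.936600+0.892700))/(1+1/40) = 8463/10000 ≈ 0.846300
step 5 [5y] zero: DF = P = 4201/5000 ≈ 0.840200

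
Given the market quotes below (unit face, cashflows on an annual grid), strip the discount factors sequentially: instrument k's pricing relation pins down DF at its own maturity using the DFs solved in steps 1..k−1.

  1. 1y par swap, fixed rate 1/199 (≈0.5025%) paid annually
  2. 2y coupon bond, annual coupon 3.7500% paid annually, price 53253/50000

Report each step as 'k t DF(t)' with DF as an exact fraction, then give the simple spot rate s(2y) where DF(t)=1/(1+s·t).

step 1 [1y] swap r/1=1/199: DF=(1 − 1/199·(0))/(1+1/199) = 199/200 ≈ 0.995000
step 2 [2y] bond c/1=3/80: DF=(53253/50000 − 3/80·(0.995000))/(1+3/80) = 4953/5000 ≈ 0.990600

1 1 199/200
2 2 4953/5000
s(2y) = (1/(4953/5000) − 1)/(2) = 47/9906 ≈ 0.4745%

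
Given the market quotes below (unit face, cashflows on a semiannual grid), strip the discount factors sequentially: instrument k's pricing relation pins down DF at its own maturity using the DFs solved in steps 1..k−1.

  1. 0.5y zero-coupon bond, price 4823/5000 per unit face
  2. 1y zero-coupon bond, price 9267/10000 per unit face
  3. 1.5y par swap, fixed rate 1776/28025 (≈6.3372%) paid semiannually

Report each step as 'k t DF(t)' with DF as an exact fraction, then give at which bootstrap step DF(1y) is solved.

step 1 [0.5y] zero: DF = P = 4823/5000 ≈ 0.964600
step 2 [1y] zero: DF = P = 9267/10000 ≈ 0.926700
step 3 [1.5y] swap r/2=888/28025: DF=(1 − 888/28025·(0.964600+0.926700))/(1+888/28025) = 1139/1250 ≈ 0.911200

1 1/2 4823/5000
2 1 9267/10000
3 3/2 1139/1250
DF(1y) is solved at step 2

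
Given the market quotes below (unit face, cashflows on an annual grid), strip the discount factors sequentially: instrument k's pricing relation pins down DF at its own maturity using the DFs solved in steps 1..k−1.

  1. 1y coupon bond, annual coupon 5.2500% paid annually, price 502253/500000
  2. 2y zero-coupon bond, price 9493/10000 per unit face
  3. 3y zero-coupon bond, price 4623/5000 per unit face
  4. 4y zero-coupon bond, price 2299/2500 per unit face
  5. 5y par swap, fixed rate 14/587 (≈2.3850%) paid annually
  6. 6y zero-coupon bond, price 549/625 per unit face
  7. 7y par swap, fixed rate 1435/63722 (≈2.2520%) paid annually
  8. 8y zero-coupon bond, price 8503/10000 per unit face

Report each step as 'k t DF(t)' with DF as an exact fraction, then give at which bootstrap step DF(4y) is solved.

step 1 [1y] bond c/1=21/400: DF=(502253/500000 − 21/400·(0))/(1+21/400) = 1193/1250 ≈ 0.954400
step 2 [2y] zero: DF = P = 9493/10000 ≈ 0.949300
step 3 [3y] zero: DF = P = 4623/5000 ≈ 0.924600
step 4 [4y] zero: DF = P = 2299/2500 ≈ 0.919600
step 5 [5y] swap r/1=14/587: DF=(1 − 14/587·(0.954400+0.949300+0.924600+0.919600))/(1+14/587) = 4447/5000 ≈ 0.889400
step 6 [6y] zero: DF = P = 549/625 ≈ 0.878400
step 7 [7y] swap r/1=1435/63722: DF=(1 − 1435/63722·(0.954400+0.949300+0.924600+0.919600+0.889400+0.878400))/(1+1435/63722) = 1713/2000 ≈ 0.856500
step 8 [8y] zero: DF = P = 8503/10000 ≈ 0.850300

1 1 1193/1250
2 2 9493/10000
3 3 4623/5000
4 4 2299/2500
5 5 4447/5000
6 6 549/625
7 7 1713/2000
8 8 8503/10000
DF(4y) is solved at step 4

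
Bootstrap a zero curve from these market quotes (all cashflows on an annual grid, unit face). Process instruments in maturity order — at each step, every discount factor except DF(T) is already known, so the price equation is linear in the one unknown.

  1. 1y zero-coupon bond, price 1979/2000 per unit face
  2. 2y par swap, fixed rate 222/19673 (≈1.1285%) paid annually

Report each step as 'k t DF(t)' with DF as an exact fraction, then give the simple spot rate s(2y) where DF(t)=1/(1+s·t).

1 1 1979/2000
2 2 4889/5000
s(2y) = (1/(4889/5000) − 1)/(2) = 111/9778 ≈ 1.1352%

step 1 [1y] zero: DF = P = 1979/2000 ≈ 0.989500
step 2 [2y] swap r/1=222/19673: DF=(1 − 222/19673·(0.989500))/(1+222/19673) = 4889/5000 ≈ 0.977800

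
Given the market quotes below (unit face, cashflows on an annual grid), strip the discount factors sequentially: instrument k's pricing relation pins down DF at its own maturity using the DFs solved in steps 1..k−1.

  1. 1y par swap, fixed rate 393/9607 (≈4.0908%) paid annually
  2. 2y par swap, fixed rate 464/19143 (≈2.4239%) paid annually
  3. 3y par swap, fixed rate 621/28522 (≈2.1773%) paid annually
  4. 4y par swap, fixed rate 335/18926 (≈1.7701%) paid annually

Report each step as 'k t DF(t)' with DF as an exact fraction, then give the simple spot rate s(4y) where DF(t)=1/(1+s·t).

1 1 9607/10000
2 2 596/625
3 3 9379/10000
4 4 933/1000
s(4y) = (1/(933/1000) − 1)/(4) = 67/3732 ≈ 1.7953%

step 1 [1y] swap r/1=393/9607: DF=(1 − 393/9607·(0))/(1+393/9607) = 9607/10000 ≈ 0.960700
step 2 [2y] swap r/1=464/19143: DF=(1 − 464/19143·(0.960700))/(1+464/19143) = 596/625 ≈ 0.953600
step 3 [3y] swap r/1=621/28522: DF=(1 − 621/28522·(0.960700+0.953600))/(1+621/28522) = 9379/10000 ≈ 0.937900
step 4 [4y] swap r/1=335/18926: DF=(1 − 335/18926·(0.960700+0.953600+0.937900))/(1+335/18926) = 933/1000 ≈ 0.933000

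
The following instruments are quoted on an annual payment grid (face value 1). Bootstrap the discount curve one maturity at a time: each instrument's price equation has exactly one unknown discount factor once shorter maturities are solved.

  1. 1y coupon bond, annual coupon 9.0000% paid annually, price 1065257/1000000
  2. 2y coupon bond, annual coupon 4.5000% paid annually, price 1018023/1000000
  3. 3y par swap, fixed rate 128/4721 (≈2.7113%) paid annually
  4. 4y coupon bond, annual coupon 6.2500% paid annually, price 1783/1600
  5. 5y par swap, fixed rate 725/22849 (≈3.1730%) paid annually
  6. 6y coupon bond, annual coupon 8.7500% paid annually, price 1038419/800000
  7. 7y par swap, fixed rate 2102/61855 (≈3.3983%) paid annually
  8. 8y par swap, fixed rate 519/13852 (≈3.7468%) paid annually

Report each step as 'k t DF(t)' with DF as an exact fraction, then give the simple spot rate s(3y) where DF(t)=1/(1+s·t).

step 1 [1y] bond c/1=9/100: DF=(1065257/1000000 − 9/100·(0))/(1+9/100) = 9773/10000 ≈ 0.977300
step 2 [2y] bond c/1=9/200: DF=(1018023/1000000 − 9/200·(0.977300))/(1+9/200) = 9321/10000 ≈ 0.932100
step 3 [3y] swap r/1=128/4721: DF=(1 − 128/4721·(0.977300+0.932100))/(1+128/4721) = 577/625 ≈ 0.923200
step 4 [4y] bond c/1=1/16: DF=(1783/1600 − 1/16·(0.977300+0.932100+0.923200))/(1+1/16) = 4411/5000 ≈ 0.882200
step 5 [5y] swap r/1=725/22849: DF=(1 − 725/22849·(0.977300+0.932100+0.923200+0.882200))/(1+725/22849) = 171/200 ≈ 0.855000
step 6 [6y] bond c/1=7/80: DF=(1038419/800000 − 7/80·(0.977300+0.932100+0.923200+0.882200+0.855000))/(1+7/80) = 8259/10000 ≈ 0.825900
step 7 [7y] swap r/1=2102/61855: DF=(1 − 2102/61855·(0.977300+0.932100+0.923200+0.882200+0.855000+0.825900))/(1+2102/61855) = 3949/5000 ≈ 0.789800
step 8 [8y] swap r/1=519/13852: DF=(1 − 519/13852·(0.977300+0.932100+0.923200+0.882200+0.855000+0.825900+0.789800))/(1+519/13852) = 1481/2000 ≈ 0.740500

1 1 9773/10000
2 2 9321/10000
3 3 577/625
4 4 4411/5000
5 5 171/200
6 6 8259/10000
7 7 3949/5000
8 8 1481/2000
s(3y) = (1/(577/625) − 1)/(3) = 16/577 ≈ 2.7730%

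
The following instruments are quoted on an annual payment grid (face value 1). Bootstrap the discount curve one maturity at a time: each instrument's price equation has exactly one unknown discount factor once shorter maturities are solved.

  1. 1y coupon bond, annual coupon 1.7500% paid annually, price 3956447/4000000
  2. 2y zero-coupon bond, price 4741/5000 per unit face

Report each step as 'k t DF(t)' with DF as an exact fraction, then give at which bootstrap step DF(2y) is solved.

step 1 [1y] bond c/1=7/400: DF=(3956447/4000000 − 7/400·(0))/(1+7/400) = 9721/10000 ≈ 0.972100
step 2 [2y] zero: DF = P = 4741/5000 ≈ 0.948200

1 1 9721/10000
2 2 4741/5000
DF(2y) is solved at step 2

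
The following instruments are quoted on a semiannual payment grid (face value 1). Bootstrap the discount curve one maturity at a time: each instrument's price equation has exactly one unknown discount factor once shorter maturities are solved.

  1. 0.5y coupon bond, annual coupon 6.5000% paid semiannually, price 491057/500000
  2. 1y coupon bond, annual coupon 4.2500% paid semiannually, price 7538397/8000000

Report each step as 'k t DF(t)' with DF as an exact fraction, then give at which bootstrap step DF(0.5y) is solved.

1 1/2 1189/1250
2 1 9029/10000
DF(0.5y) is solved at step 1

step 1 [0.5y] bond c/2=13/400: DF=(491057/500000 − 13/400·(0))/(1+13/400) = 1189/1250 ≈ 0.951200
step 2 [1y] bond c/2=17/800: DF=(7538397/8000000 − 17/800·(0.951200))/(1+17/800) = 9029/10000 ≈ 0.902900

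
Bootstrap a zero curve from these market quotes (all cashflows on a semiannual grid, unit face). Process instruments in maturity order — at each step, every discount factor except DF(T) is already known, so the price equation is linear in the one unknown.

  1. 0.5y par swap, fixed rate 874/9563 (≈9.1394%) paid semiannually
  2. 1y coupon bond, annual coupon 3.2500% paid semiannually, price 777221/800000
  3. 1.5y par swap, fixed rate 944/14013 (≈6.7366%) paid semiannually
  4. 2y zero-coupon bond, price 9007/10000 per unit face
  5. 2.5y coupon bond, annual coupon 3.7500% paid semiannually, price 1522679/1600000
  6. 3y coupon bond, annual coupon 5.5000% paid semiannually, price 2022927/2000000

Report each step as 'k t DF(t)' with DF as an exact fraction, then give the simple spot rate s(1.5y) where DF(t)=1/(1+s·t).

1 1/2 9563/10000
2 1 9407/10000
3 3/2 566/625
4 2 9007/10000
5 5/2 433/500
6 3 8621/10000
s(1.5y) = (1/(566/625) − 1)/(3/2) = 59/849 ≈ 6.9494%

step 1 [0.5y] swap r/2=437/9563: DF=(1 − 437/9563·(0))/(1+437/9563) = 9563/10000 ≈ 0.956300
step 2 [1y] bond c/2=13/800: DF=(777221/800000 − 13/800·(0.956300))/(1+13/800) = 9407/10000 ≈ 0.940700
step 3 [1.5y] swap r/2=472/14013: DF=(1 − 472/14013·(0.956300+0.940700))/(1+472/14013) = 566/625 ≈ 0.905600
step 4 [2y] zero: DF = P = 9007/10000 ≈ 0.900700
step 5 [2.5y] bond c/2=3/160: DF=(1522679/1600000 − 3/160·(0.956300+0.940700+0.905600+0.900700))/(1+3/160) = 433/500 ≈ 0.866000
step 6 [3y] bond c/2=11/400: DF=(2022927/2000000 − 11/400·(0.956300+0.940700+0.905600+0.900700+0.866000))/(1+11/400) = 8621/10000 ≈ 0.862100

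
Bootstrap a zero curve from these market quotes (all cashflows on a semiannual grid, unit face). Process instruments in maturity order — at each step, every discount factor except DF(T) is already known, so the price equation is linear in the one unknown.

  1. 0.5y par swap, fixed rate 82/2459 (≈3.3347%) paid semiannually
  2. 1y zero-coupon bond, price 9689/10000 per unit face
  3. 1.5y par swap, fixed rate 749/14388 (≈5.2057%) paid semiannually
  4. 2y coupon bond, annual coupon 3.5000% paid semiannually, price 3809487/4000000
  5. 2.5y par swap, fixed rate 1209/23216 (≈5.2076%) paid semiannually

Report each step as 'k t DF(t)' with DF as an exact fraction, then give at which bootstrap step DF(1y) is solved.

1 1/2 2459/2500
2 1 9689/10000
3 3/2 9251/10000
4 2 1773/2000
5 5/2 8791/10000
DF(1y) is solved at step 2

step 1 [0.5y] swap r/2=41/2459: DF=(1 − 41/2459·(0))/(1+41/2459) = 2459/2500 ≈ 0.983600
step 2 [1y] zero: DF = P = 9689/10000 ≈ 0.968900
step 3 [1.5y] swap r/2=749/28776: DF=(1 − 749/28776·(0.983600+0.968900))/(1+749/28776) = 9251/10000 ≈ 0.925100
step 4 [2y] bond c/2=7/400: DF=(3809487/4000000 − 7/400·(0.983600+0.968900+0.925100))/(1+7/400) = 1773/2000 ≈ 0.886500
step 5 [2.5y] swap r/2=1209/46432: DF=(1 − 1209/46432·(0.983600+0.968900+0.925100+0.886500))/(1+1209/46432) = 8791/10000 ≈ 0.879100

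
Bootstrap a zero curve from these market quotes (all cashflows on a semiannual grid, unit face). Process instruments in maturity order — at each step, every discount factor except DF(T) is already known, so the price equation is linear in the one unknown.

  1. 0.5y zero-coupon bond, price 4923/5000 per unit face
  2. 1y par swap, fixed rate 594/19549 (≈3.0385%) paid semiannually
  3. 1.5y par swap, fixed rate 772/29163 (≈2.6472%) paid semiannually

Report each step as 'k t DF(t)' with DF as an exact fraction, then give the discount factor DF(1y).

step 1 [0.5y] zero: DF = P = 4923/5000 ≈ 0.984600
step 2 [1y] swap r/2=297/19549: DF=(1 − 297/19549·(0.984600))/(1+297/19549) = 9703/10000 ≈ 0.970300
step 3 [1.5y] swap r/2=386/29163: DF=(1 − 386/29163·(0.984600+0.970300))/(1+386/29163) = 4807/5000 ≈ 0.961400

1 1/2 4923/5000
2 1 9703/10000
3 3/2 4807/5000
DF(1y) = 9703/10000 ≈ 0.970300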